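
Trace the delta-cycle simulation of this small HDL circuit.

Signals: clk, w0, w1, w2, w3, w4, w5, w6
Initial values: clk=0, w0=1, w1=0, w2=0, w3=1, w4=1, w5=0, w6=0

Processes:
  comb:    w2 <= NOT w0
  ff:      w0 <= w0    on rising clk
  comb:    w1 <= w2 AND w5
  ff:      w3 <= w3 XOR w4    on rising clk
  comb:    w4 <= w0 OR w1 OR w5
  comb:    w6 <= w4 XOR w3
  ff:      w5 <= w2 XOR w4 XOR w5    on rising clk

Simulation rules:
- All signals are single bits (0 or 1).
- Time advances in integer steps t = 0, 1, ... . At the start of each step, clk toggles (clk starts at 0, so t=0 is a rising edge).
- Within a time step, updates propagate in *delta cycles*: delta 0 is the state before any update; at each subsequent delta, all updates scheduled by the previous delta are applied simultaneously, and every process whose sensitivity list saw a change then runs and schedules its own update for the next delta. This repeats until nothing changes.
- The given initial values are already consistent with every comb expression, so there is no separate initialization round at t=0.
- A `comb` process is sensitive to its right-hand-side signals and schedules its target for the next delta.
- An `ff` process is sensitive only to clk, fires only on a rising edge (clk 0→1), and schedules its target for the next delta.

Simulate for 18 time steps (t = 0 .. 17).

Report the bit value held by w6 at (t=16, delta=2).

0

[bits: w5,w0,w6,w4,w3,clk,w2,w1]
t=0: Δ0=01011000 Δ1=01011100 Δ2=11010100 Δ3=11110100 | 3Δ
t=1: Δ0=11110100 Δ1=11110000 | 1Δ
t=2: Δ0=11110000 Δ1=11110100 Δ2=01111100 Δ3=01011100 | 3Δ
t=3: Δ0=01011100 Δ1=01011000 | 1Δ
t=4: Δ0=01011000 Δ1=01011100 Δ2=11010100 Δ3=11110100 | 3Δ
t=5: Δ0=11110100 Δ1=11110000 | 1Δ
t=6: Δ0=11110000 Δ1=11110100 Δ2=01111100 Δ3=01011100 | 3Δ
t=7: Δ0=01011100 Δ1=01011000 | 1Δ
t=8: Δ0=01011000 Δ1=01011100 Δ2=11010100 Δ3=11110100 | 3Δ
t=9: Δ0=11110100 Δ1=11110000 | 1Δ
t=10: Δ0=11110000 Δ1=11110100 Δ2=01111100 Δ3=01011100 | 3Δ
t=11: Δ0=01011100 Δ1=01011000 | 1Δ
t=12: Δ0=01011000 Δ1=01011100 Δ2=11010100 Δ3=11110100 | 3Δ
t=13: Δ0=11110100 Δ1=11110000 | 1Δ
t=14: Δ0=11110000 Δ1=11110100 Δ2=01111100 Δ3=01011100 | 3Δ
t=15: Δ0=01011100 Δ1=01011000 | 1Δ
t=16: Δ0=01011000 Δ1=01011100 Δ2=11010100 Δ3=11110100 | 3Δ
t=17: Δ0=11110100 Δ1=11110000 | 1Δ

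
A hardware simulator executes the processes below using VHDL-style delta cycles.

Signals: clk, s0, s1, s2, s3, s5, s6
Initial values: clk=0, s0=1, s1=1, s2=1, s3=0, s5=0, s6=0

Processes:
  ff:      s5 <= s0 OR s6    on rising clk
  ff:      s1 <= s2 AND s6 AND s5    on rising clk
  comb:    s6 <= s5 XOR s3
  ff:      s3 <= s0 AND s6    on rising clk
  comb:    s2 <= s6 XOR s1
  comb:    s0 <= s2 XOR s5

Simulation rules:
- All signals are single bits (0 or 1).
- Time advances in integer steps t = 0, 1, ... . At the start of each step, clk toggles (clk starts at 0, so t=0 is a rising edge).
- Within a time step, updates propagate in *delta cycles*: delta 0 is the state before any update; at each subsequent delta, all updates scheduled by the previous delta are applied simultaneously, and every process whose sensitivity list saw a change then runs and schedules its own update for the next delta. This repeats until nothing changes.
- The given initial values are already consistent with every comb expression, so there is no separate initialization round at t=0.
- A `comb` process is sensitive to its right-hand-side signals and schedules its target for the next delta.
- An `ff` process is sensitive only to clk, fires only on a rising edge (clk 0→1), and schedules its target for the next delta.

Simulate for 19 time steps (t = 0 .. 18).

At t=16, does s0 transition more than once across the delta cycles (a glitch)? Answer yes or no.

t=0 Δ0: s6=0 s5=0 s1=1 s0=1 clk=0 s3=0 s2=1
  Δ1: clk:0→1
  Δ2: s5:0→1, s1:1→0
  Δ3: s6:0→1, s0:1→0, s2:1→0
  Δ4: s0:0→1, s2:0→1
  Δ5: s0:1→0
  (5Δ to stable)
t=1 Δ0: s6=1 s5=1 s1=0 s0=0 clk=1 s3=0 s2=1
  Δ1: clk:1→0
  (1Δ to stable)
t=2 Δ0: s6=1 s5=1 s1=0 s0=0 clk=0 s3=0 s2=1
  Δ1: clk:0→1
  Δ2: s1:0→1
  Δ3: s2:1→0
  Δ4: s0:0→1
  (4Δ to stable)
t=3 Δ0: s6=1 s5=1 s1=1 s0=1 clk=1 s3=0 s2=0
  Δ1: clk:1→0
  (1Δ to stable)
t=4 Δ0: s6=1 s5=1 s1=1 s0=1 clk=0 s3=0 s2=0
  Δ1: clk:0→1
  Δ2: s1:1→0, s3:0→1
  Δ3: s6:1→0, s2:0→1
  Δ4: s0:1→0, s2:1→0
  Δ5: s0:0→1
  (5Δ to stable)
t=5 Δ0: s6=0 s5=1 s1=0 s0=1 clk=1 s3=1 s2=0
  Δ1: clk:1→0
  (1Δ to stable)
t=6 Δ0: s6=0 s5=1 s1=0 s0=1 clk=0 s3=1 s2=0
  Δ1: clk:0→1
  Δ2: s3:1→0
  Δ3: s6:0→1
  Δ4: s2:0→1
  Δ5: s0:1→0
  (5Δ to stable)
t=7 Δ0: s6=1 s5=1 s1=0 s0=0 clk=1 s3=0 s2=1
  Δ1: clk:1→0
  (1Δ to stable)
t=8 Δ0: s6=1 s5=1 s1=0 s0=0 clk=0 s3=0 s2=1
  Δ1: clk:0→1
  Δ2: s1:0→1
  Δ3: s2:1→0
  Δ4: s0:0→1
  (4Δ to stable)
t=9 Δ0: s6=1 s5=1 s1=1 s0=1 clk=1 s3=0 s2=0
  Δ1: clk:1→0
  (1Δ to stable)
t=10 Δ0: s6=1 s5=1 s1=1 s0=1 clk=0 s3=0 s2=0
  Δ1: clk:0→1
  Δ2: s1:1→0, s3:0→1
  Δ3: s6:1→0, s2:0→1
  Δ4: s0:1→0, s2:1→0
  Δ5: s0:0→1
  (5Δ to stable)
t=11 Δ0: s6=0 s5=1 s1=0 s0=1 clk=1 s3=1 s2=0
  Δ1: clk:1→0
  (1Δ to stable)
t=12 Δ0: s6=0 s5=1 s1=0 s0=1 clk=0 s3=1 s2=0
  Δ1: clk:0→1
  Δ2: s3:1→0
  Δ3: s6:0→1
  Δ4: s2:0→1
  Δ5: s0:1→0
  (5Δ to stable)
t=13 Δ0: s6=1 s5=1 s1=0 s0=0 clk=1 s3=0 s2=1
  Δ1: clk:1→0
  (1Δ to stable)
t=14 Δ0: s6=1 s5=1 s1=0 s0=0 clk=0 s3=0 s2=1
  Δ1: clk:0→1
  Δ2: s1:0→1
  Δ3: s2:1→0
  Δ4: s0:0→1
  (4Δ to stable)
t=15 Δ0: s6=1 s5=1 s1=1 s0=1 clk=1 s3=0 s2=0
  Δ1: clk:1→0
  (1Δ to stable)
t=16 Δ0: s6=1 s5=1 s1=1 s0=1 clk=0 s3=0 s2=0
  Δ1: clk:0→1
  Δ2: s1:1→0, s3:0→1
  Δ3: s6:1→0, s2:0→1
  Δ4: s0:1→0, s2:1→0
  Δ5: s0:0→1
  (5Δ to stable)
t=17 Δ0: s6=0 s5=1 s1=0 s0=1 clk=1 s3=1 s2=0
  Δ1: clk:1→0
  (1Δ to stable)
t=18 Δ0: s6=0 s5=1 s1=0 s0=1 clk=0 s3=1 s2=0
  Δ1: clk:0→1
  Δ2: s3:1→0
  Δ3: s6:0→1
  Δ4: s2:0→1
  Δ5: s0:1→0
  (5Δ to stable)

yes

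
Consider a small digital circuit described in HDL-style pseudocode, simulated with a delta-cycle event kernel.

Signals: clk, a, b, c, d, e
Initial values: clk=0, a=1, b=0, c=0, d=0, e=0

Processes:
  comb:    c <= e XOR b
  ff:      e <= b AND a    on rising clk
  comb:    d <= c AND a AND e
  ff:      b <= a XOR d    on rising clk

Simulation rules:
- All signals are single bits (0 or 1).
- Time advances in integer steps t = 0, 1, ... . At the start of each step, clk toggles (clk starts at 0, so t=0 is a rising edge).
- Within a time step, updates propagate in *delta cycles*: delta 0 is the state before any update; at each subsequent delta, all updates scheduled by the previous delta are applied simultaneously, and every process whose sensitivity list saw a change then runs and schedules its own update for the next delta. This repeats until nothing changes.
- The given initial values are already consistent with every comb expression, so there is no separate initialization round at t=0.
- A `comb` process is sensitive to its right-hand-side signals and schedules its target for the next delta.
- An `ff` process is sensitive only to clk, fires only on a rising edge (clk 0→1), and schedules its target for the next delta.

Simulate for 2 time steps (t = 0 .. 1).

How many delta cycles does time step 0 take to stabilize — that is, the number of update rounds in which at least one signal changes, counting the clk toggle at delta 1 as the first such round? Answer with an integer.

3

t=0 Δ0: d=0 a=1 c=0 b=0 clk=0 e=0
  Δ1: clk:0→1
  Δ2: b:0→1
  Δ3: c:0→1
  (3Δ to stable)
t=1 Δ0: d=0 a=1 c=1 b=1 clk=1 e=0
  Δ1: clk:1→0
  (1Δ to stable)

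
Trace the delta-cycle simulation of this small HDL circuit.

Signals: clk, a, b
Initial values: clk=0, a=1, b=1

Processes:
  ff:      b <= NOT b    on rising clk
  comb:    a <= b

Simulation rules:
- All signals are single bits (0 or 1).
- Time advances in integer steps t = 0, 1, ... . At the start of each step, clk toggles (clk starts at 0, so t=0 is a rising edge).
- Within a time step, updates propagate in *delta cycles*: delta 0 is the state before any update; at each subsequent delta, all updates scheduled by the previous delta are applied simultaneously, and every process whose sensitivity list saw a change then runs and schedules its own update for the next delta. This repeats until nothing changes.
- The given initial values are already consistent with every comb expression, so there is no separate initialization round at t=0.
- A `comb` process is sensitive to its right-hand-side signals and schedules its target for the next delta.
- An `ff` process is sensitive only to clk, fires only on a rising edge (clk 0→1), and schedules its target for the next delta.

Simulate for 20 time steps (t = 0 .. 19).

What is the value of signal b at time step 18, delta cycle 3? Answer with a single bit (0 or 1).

1

[bits: clk,a,b]
t=0: Δ0=011 Δ1=111 Δ2=110 Δ3=100 | 3Δ
t=1: Δ0=100 Δ1=000 | 1Δ
t=2: Δ0=000 Δ1=100 Δ2=101 Δ3=111 | 3Δ
t=3: Δ0=111 Δ1=011 | 1Δ
t=4: Δ0=011 Δ1=111 Δ2=110 Δ3=100 | 3Δ
t=5: Δ0=100 Δ1=000 | 1Δ
t=6: Δ0=000 Δ1=100 Δ2=101 Δ3=111 | 3Δ
t=7: Δ0=111 Δ1=011 | 1Δ
t=8: Δ0=011 Δ1=111 Δ2=110 Δ3=100 | 3Δ
t=9: Δ0=100 Δ1=000 | 1Δ
t=10: Δ0=000 Δ1=100 Δ2=101 Δ3=111 | 3Δ
t=11: Δ0=111 Δ1=011 | 1Δ
t=12: Δ0=011 Δ1=111 Δ2=110 Δ3=100 | 3Δ
t=13: Δ0=100 Δ1=000 | 1Δ
t=14: Δ0=000 Δ1=100 Δ2=101 Δ3=111 | 3Δ
t=15: Δ0=111 Δ1=011 | 1Δ
t=16: Δ0=011 Δ1=111 Δ2=110 Δ3=100 | 3Δ
t=17: Δ0=100 Δ1=000 | 1Δ
t=18: Δ0=000 Δ1=100 Δ2=101 Δ3=111 | 3Δ
t=19: Δ0=111 Δ1=011 | 1Δ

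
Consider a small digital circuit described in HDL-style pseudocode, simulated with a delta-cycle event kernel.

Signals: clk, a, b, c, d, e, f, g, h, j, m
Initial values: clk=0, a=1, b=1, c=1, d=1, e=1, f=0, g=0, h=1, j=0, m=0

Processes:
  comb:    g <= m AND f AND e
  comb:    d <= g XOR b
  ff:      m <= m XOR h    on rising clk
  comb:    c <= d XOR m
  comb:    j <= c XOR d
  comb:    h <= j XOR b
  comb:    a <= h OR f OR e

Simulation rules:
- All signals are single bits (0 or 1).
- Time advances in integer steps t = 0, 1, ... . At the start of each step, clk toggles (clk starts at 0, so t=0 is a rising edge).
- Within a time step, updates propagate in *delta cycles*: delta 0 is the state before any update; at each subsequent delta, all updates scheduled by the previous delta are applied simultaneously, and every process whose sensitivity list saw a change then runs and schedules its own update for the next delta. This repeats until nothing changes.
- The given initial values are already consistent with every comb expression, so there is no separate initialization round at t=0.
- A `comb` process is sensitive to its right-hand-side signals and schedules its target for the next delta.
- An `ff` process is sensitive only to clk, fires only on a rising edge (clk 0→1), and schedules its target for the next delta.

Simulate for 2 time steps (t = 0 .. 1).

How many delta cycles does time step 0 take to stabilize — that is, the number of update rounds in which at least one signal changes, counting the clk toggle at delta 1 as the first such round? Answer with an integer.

5

t0.Δ0 clk=0 h=1 e=1 m=0 b=1 f=0 g=0 d=1 j=0 c=1 a=1
t0.Δ1 clk=1 h=1 e=1 m=0 b=1 f=0 g=0 d=1 j=0 c=1 a=1
t0.Δ2 clk=1 h=1 e=1 m=1 b=1 f=0 g=0 d=1 j=0 c=1 a=1
t0.Δ3 clk=1 h=1 e=1 m=1 b=1 f=0 g=0 d=1 j=0 c=0 a=1
t0.Δ4 clk=1 h=1 e=1 m=1 b=1 f=0 g=0 d=1 j=1 c=0 a=1
t0.Δ5 clk=1 h=0 e=1 m=1 b=1 f=0 g=0 d=1 j=1 c=0 a=1
t1.Δ0 clk=1 h=0 e=1 m=1 b=1 f=0 g=0 d=1 j=1 c=0 a=1
t1.Δ1 clk=0 h=0 e=1 m=1 b=1 f=0 g=0 d=1 j=1 c=0 a=1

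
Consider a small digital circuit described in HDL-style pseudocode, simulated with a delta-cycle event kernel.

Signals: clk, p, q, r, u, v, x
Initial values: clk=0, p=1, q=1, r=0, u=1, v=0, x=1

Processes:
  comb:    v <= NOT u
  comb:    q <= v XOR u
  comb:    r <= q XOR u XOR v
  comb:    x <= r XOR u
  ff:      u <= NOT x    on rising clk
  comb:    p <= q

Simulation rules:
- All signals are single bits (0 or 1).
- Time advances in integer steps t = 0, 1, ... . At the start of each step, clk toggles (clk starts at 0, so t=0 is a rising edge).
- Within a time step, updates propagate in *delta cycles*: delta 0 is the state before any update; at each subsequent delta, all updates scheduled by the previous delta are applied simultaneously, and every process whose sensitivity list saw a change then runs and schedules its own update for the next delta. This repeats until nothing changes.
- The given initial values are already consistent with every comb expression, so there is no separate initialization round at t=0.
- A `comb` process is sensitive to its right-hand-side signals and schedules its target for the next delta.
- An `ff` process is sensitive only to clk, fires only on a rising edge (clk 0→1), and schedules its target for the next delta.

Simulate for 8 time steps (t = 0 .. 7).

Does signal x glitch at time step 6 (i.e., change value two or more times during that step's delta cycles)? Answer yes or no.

yes

t=0 Δ0: v=0 q=1 u=1 p=1 r=0 x=1 clk=0
  Δ1: clk:0→1
  Δ2: u:1→0
  Δ3: v:0→1, q:1→0, r:0→1, x:1→0
  Δ4: q:0→1, p:1→0, x:0→1
  Δ5: p:0→1, r:1→0
  Δ6: x:1→0
  (6Δ to stable)
t=1 Δ0: v=1 q=1 u=0 p=1 r=0 x=0 clk=1
  Δ1: clk:1→0
  (1Δ to stable)
t=2 Δ0: v=1 q=1 u=0 p=1 r=0 x=0 clk=0
  Δ1: clk:0→1
  Δ2: u:0→1
  Δ3: v:1→0, q:1→0, r:0→1, x:0→1
  Δ4: q:0→1, p:1→0, x:1→0
  Δ5: p:0→1, r:1→0
  Δ6: x:0→1
  (6Δ to stable)
t=3 Δ0: v=0 q=1 u=1 p=1 r=0 x=1 clk=1
  Δ1: clk:1→0
  (1Δ to stable)
t=4 Δ0: v=0 q=1 u=1 p=1 r=0 x=1 clk=0
  Δ1: clk:0→1
  Δ2: u:1→0
  Δ3: v:0→1, q:1→0, r:0→1, x:1→0
  Δ4: q:0→1, p:1→0, x:0→1
  Δ5: p:0→1, r:1→0
  Δ6: x:1→0
  (6Δ to stable)
t=5 Δ0: v=1 q=1 u=0 p=1 r=0 x=0 clk=1
  Δ1: clk:1→0
  (1Δ to stable)
t=6 Δ0: v=1 q=1 u=0 p=1 r=0 x=0 clk=0
  Δ1: clk:0→1
  Δ2: u:0→1
  Δ3: v:1→0, q:1→0, r:0→1, x:0→1
  Δ4: q:0→1, p:1→0, x:1→0
  Δ5: p:0→1, r:1→0
  Δ6: x:0→1
  (6Δ to stable)
t=7 Δ0: v=0 q=1 u=1 p=1 r=0 x=1 clk=1
  Δ1: clk:1→0
  (1Δ to stable)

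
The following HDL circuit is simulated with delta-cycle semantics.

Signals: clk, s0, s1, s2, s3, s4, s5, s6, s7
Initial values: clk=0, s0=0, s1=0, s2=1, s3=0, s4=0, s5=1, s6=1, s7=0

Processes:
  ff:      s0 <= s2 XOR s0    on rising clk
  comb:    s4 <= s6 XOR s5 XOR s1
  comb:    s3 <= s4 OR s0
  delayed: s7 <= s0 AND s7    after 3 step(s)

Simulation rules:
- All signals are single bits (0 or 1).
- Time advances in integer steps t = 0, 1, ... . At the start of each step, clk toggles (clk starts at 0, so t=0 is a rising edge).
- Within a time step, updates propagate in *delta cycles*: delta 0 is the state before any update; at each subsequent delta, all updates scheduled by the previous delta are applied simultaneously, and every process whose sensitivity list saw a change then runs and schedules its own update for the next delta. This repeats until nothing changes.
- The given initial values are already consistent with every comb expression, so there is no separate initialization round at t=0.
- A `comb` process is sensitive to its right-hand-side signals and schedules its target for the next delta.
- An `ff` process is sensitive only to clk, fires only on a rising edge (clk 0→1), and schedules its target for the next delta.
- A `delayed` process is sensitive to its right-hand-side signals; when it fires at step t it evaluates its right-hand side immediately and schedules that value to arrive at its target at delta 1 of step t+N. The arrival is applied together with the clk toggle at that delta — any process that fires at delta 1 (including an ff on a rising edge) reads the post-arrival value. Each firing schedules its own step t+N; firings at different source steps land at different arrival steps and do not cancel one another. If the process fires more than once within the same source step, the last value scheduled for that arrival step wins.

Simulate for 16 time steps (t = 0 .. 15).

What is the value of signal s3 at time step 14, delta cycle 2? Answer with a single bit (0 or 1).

t0.Δ0 s0=0 clk=0 s7=0 s5=1 s4=0 s2=1 s6=1 s1=0 s3=0
t0.Δ1 s0=0 clk=1 s7=0 s5=1 s4=0 s2=1 s6=1 s1=0 s3=0
t0.Δ2 s0=1 clk=1 s7=0 s5=1 s4=0 s2=1 s6=1 s1=0 s3=0
t0.Δ3 s0=1 clk=1 s7=0 s5=1 s4=0 s2=1 s6=1 s1=0 s3=1
t1.Δ0 s0=1 clk=1 s7=0 s5=1 s4=0 s2=1 s6=1 s1=0 s3=1
t1.Δ1 s0=1 clk=0 s7=0 s5=1 s4=0 s2=1 s6=1 s1=0 s3=1
t2.Δ0 s0=1 clk=0 s7=0 s5=1 s4=0 s2=1 s6=1 s1=0 s3=1
t2.Δ1 s0=1 clk=1 s7=0 s5=1 s4=0 s2=1 s6=1 s1=0 s3=1
t2.Δ2 s0=0 clk=1 s7=0 s5=1 s4=0 s2=1 s6=1 s1=0 s3=1
t2.Δ3 s0=0 clk=1 s7=0 s5=1 s4=0 s2=1 s6=1 s1=0 s3=0
t3.Δ0 s0=0 clk=1 s7=0 s5=1 s4=0 s2=1 s6=1 s1=0 s3=0
t3.Δ1 s0=0 clk=0 s7=0 s5=1 s4=0 s2=1 s6=1 s1=0 s3=0
t4.Δ0 s0=0 clk=0 s7=0 s5=1 s4=0 s2=1 s6=1 s1=0 s3=0
t4.Δ1 s0=0 clk=1 s7=0 s5=1 s4=0 s2=1 s6=1 s1=0 s3=0
t4.Δ2 s0=1 clk=1 s7=0 s5=1 s4=0 s2=1 s6=1 s1=0 s3=0
t4.Δ3 s0=1 clk=1 s7=0 s5=1 s4=0 s2=1 s6=1 s1=0 s3=1
t5.Δ0 s0=1 clk=1 s7=0 s5=1 s4=0 s2=1 s6=1 s1=0 s3=1
t5.Δ1 s0=1 clk=0 s7=0 s5=1 s4=0 s2=1 s6=1 s1=0 s3=1
t6.Δ0 s0=1 clk=0 s7=0 s5=1 s4=0 s2=1 s6=1 s1=0 s3=1
t6.Δ1 s0=1 clk=1 s7=0 s5=1 s4=0 s2=1 s6=1 s1=0 s3=1
t6.Δ2 s0=0 clk=1 s7=0 s5=1 s4=0 s2=1 s6=1 s1=0 s3=1
t6.Δ3 s0=0 clk=1 s7=0 s5=1 s4=0 s2=1 s6=1 s1=0 s3=0
t7.Δ0 s0=0 clk=1 s7=0 s5=1 s4=0 s2=1 s6=1 s1=0 s3=0
t7.Δ1 s0=0 clk=0 s7=0 s5=1 s4=0 s2=1 s6=1 s1=0 s3=0
t8.Δ0 s0=0 clk=0 s7=0 s5=1 s4=0 s2=1 s6=1 s1=0 s3=0
t8.Δ1 s0=0 clk=1 s7=0 s5=1 s4=0 s2=1 s6=1 s1=0 s3=0
t8.Δ2 s0=1 clk=1 s7=0 s5=1 s4=0 s2=1 s6=1 s1=0 s3=0
t8.Δ3 s0=1 clk=1 s7=0 s5=1 s4=0 s2=1 s6=1 s1=0 s3=1
t9.Δ0 s0=1 clk=1 s7=0 s5=1 s4=0 s2=1 s6=1 s1=0 s3=1
t9.Δ1 s0=1 clk=0 s7=0 s5=1 s4=0 s2=1 s6=1 s1=0 s3=1
t10.Δ0 s0=1 clk=0 s7=0 s5=1 s4=0 s2=1 s6=1 s1=0 s3=1
t10.Δ1 s0=1 clk=1 s7=0 s5=1 s4=0 s2=1 s6=1 s1=0 s3=1
t10.Δ2 s0=0 clk=1 s7=0 s5=1 s4=0 s2=1 s6=1 s1=0 s3=1
t10.Δ3 s0=0 clk=1 s7=0 s5=1 s4=0 s2=1 s6=1 s1=0 s3=0
t11.Δ0 s0=0 clk=1 s7=0 s5=1 s4=0 s2=1 s6=1 s1=0 s3=0
t11.Δ1 s0=0 clk=0 s7=0 s5=1 s4=0 s2=1 s6=1 s1=0 s3=0
t12.Δ0 s0=0 clk=0 s7=0 s5=1 s4=0 s2=1 s6=1 s1=0 s3=0
t12.Δ1 s0=0 clk=1 s7=0 s5=1 s4=0 s2=1 s6=1 s1=0 s3=0
t12.Δ2 s0=1 clk=1 s7=0 s5=1 s4=0 s2=1 s6=1 s1=0 s3=0
t12.Δ3 s0=1 clk=1 s7=0 s5=1 s4=0 s2=1 s6=1 s1=0 s3=1
t13.Δ0 s0=1 clk=1 s7=0 s5=1 s4=0 s2=1 s6=1 s1=0 s3=1
t13.Δ1 s0=1 clk=0 s7=0 s5=1 s4=0 s2=1 s6=1 s1=0 s3=1
t14.Δ0 s0=1 clk=0 s7=0 s5=1 s4=0 s2=1 s6=1 s1=0 s3=1
t14.Δ1 s0=1 clk=1 s7=0 s5=1 s4=0 s2=1 s6=1 s1=0 s3=1
t14.Δ2 s0=0 clk=1 s7=0 s5=1 s4=0 s2=1 s6=1 s1=0 s3=1
t14.Δ3 s0=0 clk=1 s7=0 s5=1 s4=0 s2=1 s6=1 s1=0 s3=0
t15.Δ0 s0=0 clk=1 s7=0 s5=1 s4=0 s2=1 s6=1 s1=0 s3=0
t15.Δ1 s0=0 clk=0 s7=0 s5=1 s4=0 s2=1 s6=1 s1=0 s3=0

1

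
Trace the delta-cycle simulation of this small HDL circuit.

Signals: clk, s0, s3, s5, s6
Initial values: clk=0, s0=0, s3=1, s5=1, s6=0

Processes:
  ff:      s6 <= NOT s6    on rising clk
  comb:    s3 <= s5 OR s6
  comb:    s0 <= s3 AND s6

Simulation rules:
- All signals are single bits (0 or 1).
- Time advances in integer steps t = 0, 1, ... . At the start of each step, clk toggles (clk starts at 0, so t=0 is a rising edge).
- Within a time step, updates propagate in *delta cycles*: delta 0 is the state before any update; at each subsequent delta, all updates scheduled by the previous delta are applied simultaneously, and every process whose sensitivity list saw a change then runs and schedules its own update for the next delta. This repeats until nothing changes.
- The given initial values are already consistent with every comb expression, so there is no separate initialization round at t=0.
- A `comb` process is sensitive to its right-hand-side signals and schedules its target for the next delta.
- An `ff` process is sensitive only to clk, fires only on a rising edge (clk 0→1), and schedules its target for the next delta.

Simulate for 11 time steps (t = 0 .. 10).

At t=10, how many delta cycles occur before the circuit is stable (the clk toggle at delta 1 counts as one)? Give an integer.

t=0 Δ0: s5=1 s6=0 clk=0 s0=0 s3=1
  Δ1: clk:0→1
  Δ2: s6:0→1
  Δ3: s0:0→1
  (3Δ to stable)
t=1 Δ0: s5=1 s6=1 clk=1 s0=1 s3=1
  Δ1: clk:1→0
  (1Δ to stable)
t=2 Δ0: s5=1 s6=1 clk=0 s0=1 s3=1
  Δ1: clk:0→1
  Δ2: s6:1→0
  Δ3: s0:1→0
  (3Δ to stable)
t=3 Δ0: s5=1 s6=0 clk=1 s0=0 s3=1
  Δ1: clk:1→0
  (1Δ to stable)
t=4 Δ0: s5=1 s6=0 clk=0 s0=0 s3=1
  Δ1: clk:0→1
  Δ2: s6:0→1
  Δ3: s0:0→1
  (3Δ to stable)
t=5 Δ0: s5=1 s6=1 clk=1 s0=1 s3=1
  Δ1: clk:1→0
  (1Δ to stable)
t=6 Δ0: s5=1 s6=1 clk=0 s0=1 s3=1
  Δ1: clk:0→1
  Δ2: s6:1→0
  Δ3: s0:1→0
  (3Δ to stable)
t=7 Δ0: s5=1 s6=0 clk=1 s0=0 s3=1
  Δ1: clk:1→0
  (1Δ to stable)
t=8 Δ0: s5=1 s6=0 clk=0 s0=0 s3=1
  Δ1: clk:0→1
  Δ2: s6:0→1
  Δ3: s0:0→1
  (3Δ to stable)
t=9 Δ0: s5=1 s6=1 clk=1 s0=1 s3=1
  Δ1: clk:1→0
  (1Δ to stable)
t=10 Δ0: s5=1 s6=1 clk=0 s0=1 s3=1
  Δ1: clk:0→1
  Δ2: s6:1→0
  Δ3: s0:1→0
  (3Δ to stable)

3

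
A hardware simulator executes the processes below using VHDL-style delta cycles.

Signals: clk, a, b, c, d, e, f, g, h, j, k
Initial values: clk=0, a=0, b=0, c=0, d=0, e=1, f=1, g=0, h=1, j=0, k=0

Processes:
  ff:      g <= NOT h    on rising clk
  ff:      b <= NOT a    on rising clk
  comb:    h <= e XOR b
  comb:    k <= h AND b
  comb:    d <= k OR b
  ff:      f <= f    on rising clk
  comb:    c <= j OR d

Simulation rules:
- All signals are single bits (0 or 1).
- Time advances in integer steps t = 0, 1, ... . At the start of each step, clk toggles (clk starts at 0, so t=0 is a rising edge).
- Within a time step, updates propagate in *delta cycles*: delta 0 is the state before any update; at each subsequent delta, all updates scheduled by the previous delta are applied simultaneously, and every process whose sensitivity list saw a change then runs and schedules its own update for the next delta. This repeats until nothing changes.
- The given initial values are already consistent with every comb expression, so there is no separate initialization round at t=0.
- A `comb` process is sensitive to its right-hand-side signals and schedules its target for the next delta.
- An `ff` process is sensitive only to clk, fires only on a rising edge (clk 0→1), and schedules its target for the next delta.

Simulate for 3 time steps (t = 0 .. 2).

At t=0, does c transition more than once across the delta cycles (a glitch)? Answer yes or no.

t0.Δ0 j=0 a=0 g=0 k=0 d=0 clk=0 h=1 f=1 c=0 b=0 e=1
t0.Δ1 j=0 a=0 g=0 k=0 d=0 clk=1 h=1 f=1 c=0 b=0 e=1
t0.Δ2 j=0 a=0 g=0 k=0 d=0 clk=1 h=1 f=1 c=0 b=1 e=1
t0.Δ3 j=0 a=0 g=0 k=1 d=1 clk=1 h=0 f=1 c=0 b=1 e=1
t0.Δ4 j=0 a=0 g=0 k=0 d=1 clk=1 h=0 f=1 c=1 b=1 e=1
t1.Δ0 j=0 a=0 g=0 k=0 d=1 clk=1 h=0 f=1 c=1 b=1 e=1
t1.Δ1 j=0 a=0 g=0 k=0 d=1 clk=0 h=0 f=1 c=1 b=1 e=1
t2.Δ0 j=0 a=0 g=0 k=0 d=1 clk=0 h=0 f=1 c=1 b=1 e=1
t2.Δ1 j=0 a=0 g=0 k=0 d=1 clk=1 h=0 f=1 c=1 b=1 e=1
t2.Δ2 j=0 a=0 g=1 k=0 d=1 clk=1 h=0 f=1 c=1 b=1 e=1

no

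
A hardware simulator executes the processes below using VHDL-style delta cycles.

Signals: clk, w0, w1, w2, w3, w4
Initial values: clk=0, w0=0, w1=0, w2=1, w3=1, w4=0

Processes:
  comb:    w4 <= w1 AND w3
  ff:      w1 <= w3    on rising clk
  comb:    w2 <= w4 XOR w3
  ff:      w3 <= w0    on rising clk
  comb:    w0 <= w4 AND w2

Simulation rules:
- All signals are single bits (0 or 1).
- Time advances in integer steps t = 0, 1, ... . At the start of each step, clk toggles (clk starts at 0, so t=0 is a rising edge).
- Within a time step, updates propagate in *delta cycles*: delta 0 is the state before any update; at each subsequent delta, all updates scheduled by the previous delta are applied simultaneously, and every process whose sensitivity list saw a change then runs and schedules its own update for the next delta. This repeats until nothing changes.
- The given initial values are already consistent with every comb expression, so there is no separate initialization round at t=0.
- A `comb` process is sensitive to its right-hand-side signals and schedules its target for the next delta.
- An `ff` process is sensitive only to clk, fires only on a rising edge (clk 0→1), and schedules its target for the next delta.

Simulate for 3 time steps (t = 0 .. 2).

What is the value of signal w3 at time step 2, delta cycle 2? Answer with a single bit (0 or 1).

t0.Δ0 w3=1 w1=0 w2=1 clk=0 w0=0 w4=0
t0.Δ1 w3=1 w1=0 w2=1 clk=1 w0=0 w4=0
t0.Δ2 w3=0 w1=1 w2=1 clk=1 w0=0 w4=0
t0.Δ3 w3=0 w1=1 w2=0 clk=1 w0=0 w4=0
t1.Δ0 w3=0 w1=1 w2=0 clk=1 w0=0 w4=0
t1.Δ1 w3=0 w1=1 w2=0 clk=0 w0=0 w4=0
t2.Δ0 w3=0 w1=1 w2=0 clk=0 w0=0 w4=0
t2.Δ1 w3=0 w1=1 w2=0 clk=1 w0=0 w4=0
t2.Δ2 w3=0 w1=0 w2=0 clk=1 w0=0 w4=0

0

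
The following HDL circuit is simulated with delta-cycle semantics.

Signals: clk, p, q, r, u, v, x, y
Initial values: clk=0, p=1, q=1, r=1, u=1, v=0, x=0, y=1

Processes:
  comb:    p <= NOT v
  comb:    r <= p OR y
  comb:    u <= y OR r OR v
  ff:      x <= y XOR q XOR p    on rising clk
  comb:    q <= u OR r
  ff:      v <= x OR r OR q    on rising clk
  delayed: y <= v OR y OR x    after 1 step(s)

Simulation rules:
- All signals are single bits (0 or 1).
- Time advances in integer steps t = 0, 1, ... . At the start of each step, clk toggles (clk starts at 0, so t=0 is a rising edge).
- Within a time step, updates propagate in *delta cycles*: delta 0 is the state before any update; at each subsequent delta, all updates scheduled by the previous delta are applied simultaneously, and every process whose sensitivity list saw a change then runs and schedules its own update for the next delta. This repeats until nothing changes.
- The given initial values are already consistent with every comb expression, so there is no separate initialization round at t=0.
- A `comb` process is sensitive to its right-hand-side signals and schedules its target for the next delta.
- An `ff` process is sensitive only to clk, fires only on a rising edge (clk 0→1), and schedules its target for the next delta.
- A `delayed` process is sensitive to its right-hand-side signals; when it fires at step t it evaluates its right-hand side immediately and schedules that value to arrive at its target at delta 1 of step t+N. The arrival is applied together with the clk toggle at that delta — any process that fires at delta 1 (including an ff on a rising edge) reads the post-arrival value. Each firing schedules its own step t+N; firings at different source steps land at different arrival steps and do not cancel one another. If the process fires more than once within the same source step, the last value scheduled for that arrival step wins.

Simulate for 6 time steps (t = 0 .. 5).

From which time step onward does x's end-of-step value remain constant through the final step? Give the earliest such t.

[bits: v,r,clk,u,y,x,q,p]
t=0: Δ0=01011011 Δ1=01111011 Δ2=11111111 Δ3=11111110 | 3Δ
t=1: Δ0=11111110 Δ1=11011110 | 1Δ
t=2: Δ0=11011110 Δ1=11111110 Δ2=11111010 | 2Δ
t=3: Δ0=11111010 Δ1=11011010 | 1Δ
t=4: Δ0=11011010 Δ1=11111010 | 1Δ
t=5: Δ0=11111010 Δ1=11011010 | 1Δ

2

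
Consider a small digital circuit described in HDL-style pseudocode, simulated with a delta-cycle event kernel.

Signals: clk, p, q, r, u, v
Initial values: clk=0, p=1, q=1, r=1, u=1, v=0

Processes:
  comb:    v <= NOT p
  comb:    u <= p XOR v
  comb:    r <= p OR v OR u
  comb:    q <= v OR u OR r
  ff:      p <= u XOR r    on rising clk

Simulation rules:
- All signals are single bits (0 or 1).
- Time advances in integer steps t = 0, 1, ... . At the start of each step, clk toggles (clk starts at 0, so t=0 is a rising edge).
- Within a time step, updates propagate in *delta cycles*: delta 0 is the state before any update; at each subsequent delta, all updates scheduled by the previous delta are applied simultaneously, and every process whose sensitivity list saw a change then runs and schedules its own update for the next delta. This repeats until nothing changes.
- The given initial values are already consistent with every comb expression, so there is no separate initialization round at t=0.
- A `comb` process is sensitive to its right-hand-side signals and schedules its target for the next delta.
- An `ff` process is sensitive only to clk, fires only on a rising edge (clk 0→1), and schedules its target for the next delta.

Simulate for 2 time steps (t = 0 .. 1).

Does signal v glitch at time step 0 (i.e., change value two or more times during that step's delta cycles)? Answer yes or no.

no

t0.Δ0 p=1 q=1 clk=0 r=1 u=1 v=0
t0.Δ1 p=1 q=1 clk=1 r=1 u=1 v=0
t0.Δ2 p=0 q=1 clk=1 r=1 u=1 v=0
t0.Δ3 p=0 q=1 clk=1 r=1 u=0 v=1
t0.Δ4 p=0 q=1 clk=1 r=1 u=1 v=1
t1.Δ0 p=0 q=1 clk=1 r=1 u=1 v=1
t1.Δ1 p=0 q=1 clk=0 r=1 u=1 v=1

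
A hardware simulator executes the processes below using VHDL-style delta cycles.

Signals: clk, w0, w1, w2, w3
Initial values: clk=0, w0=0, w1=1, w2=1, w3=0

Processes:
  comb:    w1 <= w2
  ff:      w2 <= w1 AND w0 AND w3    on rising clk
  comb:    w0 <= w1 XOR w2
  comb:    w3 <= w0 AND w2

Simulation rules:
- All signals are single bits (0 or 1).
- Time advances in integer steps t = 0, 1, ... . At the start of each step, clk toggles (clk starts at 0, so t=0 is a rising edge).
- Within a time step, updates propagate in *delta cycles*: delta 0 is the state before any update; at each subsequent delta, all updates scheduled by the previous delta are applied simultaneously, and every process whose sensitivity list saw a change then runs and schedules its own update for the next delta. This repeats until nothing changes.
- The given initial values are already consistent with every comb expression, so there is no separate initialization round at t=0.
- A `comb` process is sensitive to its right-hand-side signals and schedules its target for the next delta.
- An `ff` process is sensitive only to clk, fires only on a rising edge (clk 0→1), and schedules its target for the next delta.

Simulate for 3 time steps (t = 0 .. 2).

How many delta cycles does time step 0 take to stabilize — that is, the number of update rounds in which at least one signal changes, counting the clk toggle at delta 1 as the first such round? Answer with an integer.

[bits: w0,w1,clk,w2,w3]
t=0: Δ0=01010 Δ1=01110 Δ2=01100 Δ3=10100 Δ4=00100 | 4Δ
t=1: Δ0=00100 Δ1=00000 | 1Δ
t=2: Δ0=00000 Δ1=00100 | 1Δ

4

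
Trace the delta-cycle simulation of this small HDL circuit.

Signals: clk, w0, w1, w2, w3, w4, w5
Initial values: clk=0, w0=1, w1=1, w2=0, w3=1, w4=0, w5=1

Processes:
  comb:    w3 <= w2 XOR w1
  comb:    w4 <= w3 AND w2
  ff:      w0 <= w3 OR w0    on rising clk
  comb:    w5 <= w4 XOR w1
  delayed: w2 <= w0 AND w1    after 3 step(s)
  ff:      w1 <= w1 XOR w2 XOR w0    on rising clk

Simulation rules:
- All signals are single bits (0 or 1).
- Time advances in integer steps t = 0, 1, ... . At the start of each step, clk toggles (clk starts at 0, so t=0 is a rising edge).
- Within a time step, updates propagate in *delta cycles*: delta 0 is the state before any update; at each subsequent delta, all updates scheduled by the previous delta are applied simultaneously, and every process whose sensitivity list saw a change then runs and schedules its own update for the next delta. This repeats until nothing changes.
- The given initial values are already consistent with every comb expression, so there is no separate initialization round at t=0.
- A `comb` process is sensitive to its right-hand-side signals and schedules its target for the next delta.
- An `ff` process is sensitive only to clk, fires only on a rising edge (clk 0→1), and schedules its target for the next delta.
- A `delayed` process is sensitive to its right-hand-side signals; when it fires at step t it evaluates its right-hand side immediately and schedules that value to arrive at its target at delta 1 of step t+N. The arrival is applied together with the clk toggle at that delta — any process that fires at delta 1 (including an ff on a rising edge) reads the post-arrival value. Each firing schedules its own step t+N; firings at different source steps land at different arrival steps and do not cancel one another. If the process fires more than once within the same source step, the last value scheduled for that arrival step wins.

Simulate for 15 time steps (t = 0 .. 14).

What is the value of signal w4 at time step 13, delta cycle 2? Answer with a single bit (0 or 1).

[bits: w4,w2,w1,w5,w0,w3,clk]
t=0: Δ0=0011110 Δ1=0011111 Δ2=0001111 Δ3=0000101 | 3Δ
t=1: Δ0=0000101 Δ1=0000100 | 1Δ
t=2: Δ0=0000100 Δ1=0000101 Δ2=0010101 Δ3=0011111 | 3Δ
t=3: Δ0=0011111 Δ1=0011110 | 1Δ
t=4: Δ0=0011110 Δ1=0011111 Δ2=0001111 Δ3=0000101 | 3Δ
t=5: Δ0=0000101 Δ1=0100100 Δ2=0100110 Δ3=1100110 Δ4=1101110 | 4Δ
t=6: Δ0=1101110 Δ1=1101111 | 1Δ
t=7: Δ0=1101111 Δ1=1001110 Δ2=0001100 Δ3=0000100 | 3Δ
t=8: Δ0=0000100 Δ1=0000101 Δ2=0010101 Δ3=0011111 | 3Δ
t=9: Δ0=0011111 Δ1=0011110 | 1Δ
t=10: Δ0=0011110 Δ1=0011111 Δ2=0001111 Δ3=0000101 | 3Δ
t=11: Δ0=0000101 Δ1=0100100 Δ2=0100110 Δ3=1100110 Δ4=1101110 | 4Δ
t=12: Δ0=1101110 Δ1=1101111 | 1Δ
t=13: Δ0=1101111 Δ1=1001110 Δ2=0001100 Δ3=0000100 | 3Δ
t=14: Δ0=0000100 Δ1=0000101 Δ2=0010101 Δ3=0011111 | 3Δ

0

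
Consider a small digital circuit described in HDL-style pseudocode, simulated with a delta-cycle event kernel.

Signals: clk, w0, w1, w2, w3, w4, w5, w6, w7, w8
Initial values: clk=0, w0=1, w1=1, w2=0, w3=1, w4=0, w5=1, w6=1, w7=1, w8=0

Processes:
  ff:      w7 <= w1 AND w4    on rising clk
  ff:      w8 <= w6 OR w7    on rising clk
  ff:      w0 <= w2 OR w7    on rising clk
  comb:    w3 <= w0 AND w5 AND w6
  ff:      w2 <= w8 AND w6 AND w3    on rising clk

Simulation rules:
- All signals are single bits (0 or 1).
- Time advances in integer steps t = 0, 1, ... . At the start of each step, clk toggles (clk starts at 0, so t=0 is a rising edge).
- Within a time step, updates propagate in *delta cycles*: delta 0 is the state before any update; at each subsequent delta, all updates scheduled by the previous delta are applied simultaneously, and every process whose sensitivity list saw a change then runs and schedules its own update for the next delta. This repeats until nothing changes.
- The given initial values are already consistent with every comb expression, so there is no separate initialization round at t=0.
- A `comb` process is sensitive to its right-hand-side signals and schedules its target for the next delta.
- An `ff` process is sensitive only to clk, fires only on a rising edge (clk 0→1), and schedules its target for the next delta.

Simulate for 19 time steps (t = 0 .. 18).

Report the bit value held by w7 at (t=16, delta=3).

[bits: w2,w6,w5,w4,w8,clk,w3,w1,w0,w7]
t=0: Δ0=0110001111 Δ1=0110011111 Δ2=0110111110 | 2Δ
t=1: Δ0=0110111110 Δ1=0110101110 | 1Δ
t=2: Δ0=0110101110 Δ1=0110111110 Δ2=1110111100 Δ3=1110110100 | 3Δ
t=3: Δ0=1110110100 Δ1=1110100100 | 1Δ
t=4: Δ0=1110100100 Δ1=1110110100 Δ2=0110110110 Δ3=0110111110 | 3Δ
t=5: Δ0=0110111110 Δ1=0110101110 | 1Δ
t=6: Δ0=0110101110 Δ1=0110111110 Δ2=1110111100 Δ3=1110110100 | 3Δ
t=7: Δ0=1110110100 Δ1=1110100100 | 1Δ
t=8: Δ0=1110100100 Δ1=1110110100 Δ2=0110110110 Δ3=0110111110 | 3Δ
t=9: Δ0=0110111110 Δ1=0110101110 | 1Δ
t=10: Δ0=0110101110 Δ1=0110111110 Δ2=1110111100 Δ3=1110110100 | 3Δ
t=11: Δ0=1110110100 Δ1=1110100100 | 1Δ
t=12: Δ0=1110100100 Δ1=1110110100 Δ2=0110110110 Δ3=0110111110 | 3Δ
t=13: Δ0=0110111110 Δ1=0110101110 | 1Δ
t=14: Δ0=0110101110 Δ1=0110111110 Δ2=1110111100 Δ3=1110110100 | 3Δ
t=15: Δ0=1110110100 Δ1=1110100100 | 1Δ
t=16: Δ0=1110100100 Δ1=1110110100 Δ2=0110110110 Δ3=0110111110 | 3Δ
t=17: Δ0=0110111110 Δ1=0110101110 | 1Δ
t=18: Δ0=0110101110 Δ1=0110111110 Δ2=1110111100 Δ3=1110110100 | 3Δ

0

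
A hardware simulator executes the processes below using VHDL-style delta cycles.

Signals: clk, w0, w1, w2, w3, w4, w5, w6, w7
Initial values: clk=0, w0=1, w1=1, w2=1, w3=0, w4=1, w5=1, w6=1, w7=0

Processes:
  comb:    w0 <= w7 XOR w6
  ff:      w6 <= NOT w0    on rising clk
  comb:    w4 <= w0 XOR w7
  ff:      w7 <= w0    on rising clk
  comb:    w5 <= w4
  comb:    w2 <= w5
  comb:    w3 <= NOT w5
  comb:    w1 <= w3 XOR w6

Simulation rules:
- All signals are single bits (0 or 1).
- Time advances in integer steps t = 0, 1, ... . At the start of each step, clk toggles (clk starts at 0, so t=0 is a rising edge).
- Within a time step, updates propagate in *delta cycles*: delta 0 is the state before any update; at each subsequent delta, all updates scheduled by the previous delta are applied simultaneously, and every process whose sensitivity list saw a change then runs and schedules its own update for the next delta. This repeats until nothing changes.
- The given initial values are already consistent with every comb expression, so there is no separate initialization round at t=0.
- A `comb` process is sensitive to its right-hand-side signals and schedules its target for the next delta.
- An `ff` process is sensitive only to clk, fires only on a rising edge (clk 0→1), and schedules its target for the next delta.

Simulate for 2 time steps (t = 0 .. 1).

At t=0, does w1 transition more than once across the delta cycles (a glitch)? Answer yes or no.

yes

t=0 Δ0: w2=1 clk=0 w6=1 w3=0 w5=1 w1=1 w4=1 w0=1 w7=0
  Δ1: clk:0→1
  Δ2: w6:1→0, w7:0→1
  Δ3: w1:1→0, w4:1→0
  Δ4: w5:1→0
  Δ5: w2:1→0, w3:0→1
  Δ6: w1:0→1
  (6Δ to stable)
t=1 Δ0: w2=0 clk=1 w6=0 w3=1 w5=0 w1=1 w4=0 w0=1 w7=1
  Δ1: clk:1→0
  (1Δ to stable)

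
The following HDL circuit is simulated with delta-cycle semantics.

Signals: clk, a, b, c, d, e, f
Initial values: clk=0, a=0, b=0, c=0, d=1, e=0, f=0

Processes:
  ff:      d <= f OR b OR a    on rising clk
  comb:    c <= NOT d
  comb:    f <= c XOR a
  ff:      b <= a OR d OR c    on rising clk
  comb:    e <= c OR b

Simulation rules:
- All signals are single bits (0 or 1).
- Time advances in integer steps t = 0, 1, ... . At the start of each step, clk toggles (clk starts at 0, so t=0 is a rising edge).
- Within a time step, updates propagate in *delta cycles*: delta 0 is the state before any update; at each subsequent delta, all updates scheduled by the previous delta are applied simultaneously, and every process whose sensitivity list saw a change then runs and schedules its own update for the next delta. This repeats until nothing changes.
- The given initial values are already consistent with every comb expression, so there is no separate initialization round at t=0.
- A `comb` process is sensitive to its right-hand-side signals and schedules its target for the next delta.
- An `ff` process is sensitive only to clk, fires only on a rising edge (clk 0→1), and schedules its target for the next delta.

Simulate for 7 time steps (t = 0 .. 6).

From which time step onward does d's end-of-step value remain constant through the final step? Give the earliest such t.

2

[bits: e,b,a,clk,c,f,d]
t=0: Δ0=0000001 Δ1=0001001 Δ2=0101000 Δ3=1101100 Δ4=1101110 | 4Δ
t=1: Δ0=1101110 Δ1=1100110 | 1Δ
t=2: Δ0=1100110 Δ1=1101110 Δ2=1101111 Δ3=1101011 Δ4=1101001 | 4Δ
t=3: Δ0=1101001 Δ1=1100001 | 1Δ
t=4: Δ0=1100001 Δ1=1101001 | 1Δ
t=5: Δ0=1101001 Δ1=1100001 | 1Δ
t=6: Δ0=1100001 Δ1=1101001 | 1Δ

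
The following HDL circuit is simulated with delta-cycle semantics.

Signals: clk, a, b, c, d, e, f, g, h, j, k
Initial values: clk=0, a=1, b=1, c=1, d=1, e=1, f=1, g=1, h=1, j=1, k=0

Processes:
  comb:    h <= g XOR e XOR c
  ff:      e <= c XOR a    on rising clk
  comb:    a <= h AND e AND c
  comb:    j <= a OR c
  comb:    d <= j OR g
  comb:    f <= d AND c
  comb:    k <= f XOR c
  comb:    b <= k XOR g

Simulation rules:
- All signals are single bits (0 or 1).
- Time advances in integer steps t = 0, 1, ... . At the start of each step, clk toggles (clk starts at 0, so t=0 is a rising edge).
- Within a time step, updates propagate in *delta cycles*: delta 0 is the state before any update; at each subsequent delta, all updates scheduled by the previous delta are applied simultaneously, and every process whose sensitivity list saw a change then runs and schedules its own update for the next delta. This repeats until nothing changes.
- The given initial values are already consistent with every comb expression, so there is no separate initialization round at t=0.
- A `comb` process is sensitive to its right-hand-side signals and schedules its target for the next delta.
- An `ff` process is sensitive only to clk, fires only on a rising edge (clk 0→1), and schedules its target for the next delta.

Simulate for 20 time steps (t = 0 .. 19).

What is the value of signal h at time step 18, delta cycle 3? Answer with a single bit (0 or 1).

[bits: d,k,f,j,g,b,a,e,c,h,clk]
t=0: Δ0=10111111110 Δ1=10111111111 Δ2=10111110111 Δ3=10111100101 | 3Δ
t=1: Δ0=10111100101 Δ1=10111100100 | 1Δ
t=2: Δ0=10111100100 Δ1=10111100101 Δ2=10111101101 Δ3=10111101111 Δ4=10111111111 | 4Δ
t=3: Δ0=10111111111 Δ1=10111111110 | 1Δ
t=4: Δ0=10111111110 Δ1=10111111111 Δ2=10111110111 Δ3=10111100101 | 3Δ
t=5: Δ0=10111100101 Δ1=10111100100 | 1Δ
t=6: Δ0=10111100100 Δ1=10111100101 Δ2=10111101101 Δ3=10111101111 Δ4=10111111111 | 4Δ
t=7: Δ0=10111111111 Δ1=10111111110 | 1Δ
t=8: Δ0=10111111110 Δ1=10111111111 Δ2=10111110111 Δ3=10111100101 | 3Δ
t=9: Δ0=10111100101 Δ1=10111100100 | 1Δ
t=10: Δ0=10111100100 Δ1=10111100101 Δ2=10111101101 Δ3=10111101111 Δ4=10111111111 | 4Δ
t=11: Δ0=10111111111 Δ1=10111111110 | 1Δ
t=12: Δ0=10111111110 Δ1=10111111111 Δ2=10111110111 Δ3=10111100101 | 3Δ
t=13: Δ0=10111100101 Δ1=10111100100 | 1Δ
t=14: Δ0=10111100100 Δ1=10111100101 Δ2=10111101101 Δ3=10111101111 Δ4=10111111111 | 4Δ
t=15: Δ0=10111111111 Δ1=10111111110 | 1Δ
t=16: Δ0=10111111110 Δ1=10111111111 Δ2=10111110111 Δ3=10111100101 | 3Δ
t=17: Δ0=10111100101 Δ1=10111100100 | 1Δ
t=18: Δ0=10111100100 Δ1=10111100101 Δ2=10111101101 Δ3=10111101111 Δ4=10111111111 | 4Δ
t=19: Δ0=10111111111 Δ1=10111111110 | 1Δ

1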